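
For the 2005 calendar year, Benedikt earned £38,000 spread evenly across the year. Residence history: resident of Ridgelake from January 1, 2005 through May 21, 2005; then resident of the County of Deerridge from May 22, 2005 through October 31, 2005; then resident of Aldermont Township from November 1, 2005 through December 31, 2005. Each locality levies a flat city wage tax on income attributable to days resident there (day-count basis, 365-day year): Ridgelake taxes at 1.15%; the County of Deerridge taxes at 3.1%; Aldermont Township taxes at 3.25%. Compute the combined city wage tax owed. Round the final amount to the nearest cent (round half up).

Ridgelake, January 1 – May 21, 2005: 141 days → £38,000 × 1.15% × 141/365 = £168.8137
The County of Deerridge, May 22 – October 31, 2005: 163 days → £38,000 × 3.1% × 163/365 = £526.0658
Aldermont Township, November 1 – December 31, 2005: 61 days → £38,000 × 3.25% × 61/365 = £206.3973
Total = £901.2767

£901.28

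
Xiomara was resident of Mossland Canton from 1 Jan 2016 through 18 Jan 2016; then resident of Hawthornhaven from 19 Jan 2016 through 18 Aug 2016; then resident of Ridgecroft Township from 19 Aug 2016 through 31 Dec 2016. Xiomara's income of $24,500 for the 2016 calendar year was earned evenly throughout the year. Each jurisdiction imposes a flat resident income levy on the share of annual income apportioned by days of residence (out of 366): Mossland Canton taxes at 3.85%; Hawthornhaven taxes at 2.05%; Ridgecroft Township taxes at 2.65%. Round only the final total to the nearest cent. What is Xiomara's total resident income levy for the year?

$578.16

Mossland Canton, 1 Jan – 18 Jan 2016: 18 days → $24,500 × 3.85% × 18/366 = $46.3893
Hawthornhaven, 19 Jan – 18 Aug 2016: 213 days → $24,500 × 2.05% × 213/366 = $292.2930
Ridgecroft Township, 19 Aug – 31 Dec 2016: 135 days → $24,500 × 2.65% × 135/366 = $239.4775
Total = $578.1598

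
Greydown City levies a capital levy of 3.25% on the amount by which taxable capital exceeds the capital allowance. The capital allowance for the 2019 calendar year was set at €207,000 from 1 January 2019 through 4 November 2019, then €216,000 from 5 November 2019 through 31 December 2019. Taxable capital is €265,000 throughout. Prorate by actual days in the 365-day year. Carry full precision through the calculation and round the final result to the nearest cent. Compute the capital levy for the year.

€1,839.32

1 January – 4 November 2019: 308 days, exemption €207,000 → (€265,000 − €207,000) × 3.25% × 308/365 = €1,590.6301
5 November – 31 December 2019: 57 days, exemption €216,000 → (€265,000 − €216,000) × 3.25% × 57/365 = €248.6918
Total = €1,839.3219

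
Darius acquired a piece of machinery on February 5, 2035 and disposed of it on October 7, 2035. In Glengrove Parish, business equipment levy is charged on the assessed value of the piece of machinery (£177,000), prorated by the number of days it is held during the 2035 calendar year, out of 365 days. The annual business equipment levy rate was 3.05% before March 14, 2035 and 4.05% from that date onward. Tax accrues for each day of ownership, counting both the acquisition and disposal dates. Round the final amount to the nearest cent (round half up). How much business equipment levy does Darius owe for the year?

£4,632.31

February 5 – March 13, 2035: 37 days at 3.05% → £177,000 × 3.05% × 37/365 = £547.2452
March 14 – October 7, 2035: 208 days at 4.05% → £177,000 × 4.05% × 208/365 = £4,085.0630
Total = £4,632.3082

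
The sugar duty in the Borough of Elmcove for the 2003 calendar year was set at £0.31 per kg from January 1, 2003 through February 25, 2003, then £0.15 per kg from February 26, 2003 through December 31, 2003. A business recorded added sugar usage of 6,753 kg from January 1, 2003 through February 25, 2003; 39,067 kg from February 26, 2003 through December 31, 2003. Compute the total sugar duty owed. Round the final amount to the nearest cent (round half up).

January 1 – February 25, 2003: 6,753 kg at £0.31/kg → £2,093.43
February 26 – December 31, 2003: 39,067 kg at £0.15/kg → £5,860.05

£7,953.48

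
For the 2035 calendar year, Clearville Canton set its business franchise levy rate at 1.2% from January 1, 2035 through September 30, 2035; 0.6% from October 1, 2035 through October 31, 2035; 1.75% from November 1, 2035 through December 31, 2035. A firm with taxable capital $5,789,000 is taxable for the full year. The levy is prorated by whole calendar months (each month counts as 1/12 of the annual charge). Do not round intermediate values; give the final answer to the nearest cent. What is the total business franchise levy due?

January 1 – September 30, 2035: 9 months at 1.2% → $5,789,000 × 1.2% × 9/12 = $52,101.0000
October 1 – October 31, 2035: 1 month at 0.6% → $5,789,000 × 0.6% × 1/12 = $2,894.5000
November 1 – December 31, 2035: 2 months at 1.75% → $5,789,000 × 1.75% × 2/12 = $16,884.5833
Total = $71,880.0833

$71,880.08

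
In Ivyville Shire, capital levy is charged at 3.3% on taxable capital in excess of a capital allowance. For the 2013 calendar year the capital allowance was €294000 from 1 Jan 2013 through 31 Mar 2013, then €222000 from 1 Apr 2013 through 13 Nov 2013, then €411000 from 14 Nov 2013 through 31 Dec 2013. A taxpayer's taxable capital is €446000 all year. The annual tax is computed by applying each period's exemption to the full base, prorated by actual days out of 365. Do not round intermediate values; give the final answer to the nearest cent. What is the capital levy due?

1 Jan – 31 Mar 2013: 90 days, exemption €294000 → (€446000 − €294000) × 3.3% × 90/365 = €1236.8219
1 Apr – 13 Nov 2013: 227 days, exemption €222000 → (€446000 − €222000) × 3.3% × 227/365 = €4597.2164
14 Nov – 31 Dec 2013: 48 days, exemption €411000 → (€446000 − €411000) × 3.3% × 48/365 = €151.8904
Total = €5985.9288

€5985.93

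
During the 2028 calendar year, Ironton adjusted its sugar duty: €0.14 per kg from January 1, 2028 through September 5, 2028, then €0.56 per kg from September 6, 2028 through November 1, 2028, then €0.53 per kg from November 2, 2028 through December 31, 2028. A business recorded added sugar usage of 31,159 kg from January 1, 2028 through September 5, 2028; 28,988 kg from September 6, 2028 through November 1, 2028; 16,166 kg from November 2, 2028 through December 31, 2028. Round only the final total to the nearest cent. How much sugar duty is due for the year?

January 1 – September 5, 2028: 31,159 kg at €0.14/kg → €4,362.26
September 6 – November 1, 2028: 28,988 kg at €0.56/kg → €16,233.28
November 2 – December 31, 2028: 16,166 kg at €0.53/kg → €8,567.98

€29,163.52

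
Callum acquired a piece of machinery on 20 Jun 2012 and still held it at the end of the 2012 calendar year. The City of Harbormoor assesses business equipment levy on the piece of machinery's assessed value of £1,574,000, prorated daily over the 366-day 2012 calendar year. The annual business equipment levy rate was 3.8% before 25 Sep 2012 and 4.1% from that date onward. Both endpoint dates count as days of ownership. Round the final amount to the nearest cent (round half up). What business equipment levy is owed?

£33,131.41

20 Jun – 24 Sep 2012: 97 days at 3.8% → £1,574,000 × 3.8% × 97/366 = £15,851.8142
25 Sep – 31 Dec 2012: 98 days at 4.1% → £1,574,000 × 4.1% × 98/366 = £17,279.5956
Total = £33,131.4098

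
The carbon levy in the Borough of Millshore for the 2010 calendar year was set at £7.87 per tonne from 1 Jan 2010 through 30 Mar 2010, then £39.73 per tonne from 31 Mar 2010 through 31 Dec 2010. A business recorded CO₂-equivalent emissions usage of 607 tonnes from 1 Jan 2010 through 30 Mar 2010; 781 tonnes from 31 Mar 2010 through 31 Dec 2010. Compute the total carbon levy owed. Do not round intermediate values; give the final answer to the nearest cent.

£35806.22

1 Jan – 30 Mar 2010: 607 tonnes at £7.87/tonne → £4777.09
31 Mar – 31 Dec 2010: 781 tonnes at £39.73/tonne → £31029.13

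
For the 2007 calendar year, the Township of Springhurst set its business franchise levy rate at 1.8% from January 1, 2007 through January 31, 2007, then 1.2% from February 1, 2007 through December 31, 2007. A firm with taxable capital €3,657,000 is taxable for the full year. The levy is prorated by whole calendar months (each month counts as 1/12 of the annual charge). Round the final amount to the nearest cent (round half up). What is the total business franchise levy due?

January 1 – January 31, 2007: 1 month at 1.8% → €3,657,000 × 1.8% × 1/12 = €5,485.5000
February 1 – December 31, 2007: 11 months at 1.2% → €3,657,000 × 1.2% × 11/12 = €40,227.0000
Total = €45,712.5000

€45,712.50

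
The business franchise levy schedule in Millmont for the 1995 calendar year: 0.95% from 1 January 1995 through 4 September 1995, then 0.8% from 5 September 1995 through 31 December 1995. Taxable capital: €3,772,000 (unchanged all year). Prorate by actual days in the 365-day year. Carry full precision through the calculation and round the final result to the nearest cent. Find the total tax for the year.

1 January – 4 September 1995: 247 days at 0.95% → €3,772,000 × 0.95% × 247/365 = €24,249.3096
5 September – 31 December 1995: 118 days at 0.8% → €3,772,000 × 0.8% × 118/365 = €9,755.5288
Total = €34,004.8384

€34,004.84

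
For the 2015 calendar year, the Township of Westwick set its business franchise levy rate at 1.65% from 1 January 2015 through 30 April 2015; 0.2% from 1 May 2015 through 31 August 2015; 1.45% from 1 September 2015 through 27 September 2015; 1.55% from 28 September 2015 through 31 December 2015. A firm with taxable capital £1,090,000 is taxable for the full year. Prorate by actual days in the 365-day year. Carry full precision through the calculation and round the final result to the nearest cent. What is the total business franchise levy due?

1 January – 30 April 2015: 120 days at 1.65% → £1,090,000 × 1.65% × 120/365 = £5,912.8767
1 May – 31 August 2015: 123 days at 0.2% → £1,090,000 × 0.2% × 123/365 = £734.6301
1 September – 27 September 2015: 27 days at 1.45% → £1,090,000 × 1.45% × 27/365 = £1,169.1370
28 September – 31 December 2015: 95 days at 1.55% → £1,090,000 × 1.55% × 95/365 = £4,397.3288
Total = £12,213.9726

£12,213.97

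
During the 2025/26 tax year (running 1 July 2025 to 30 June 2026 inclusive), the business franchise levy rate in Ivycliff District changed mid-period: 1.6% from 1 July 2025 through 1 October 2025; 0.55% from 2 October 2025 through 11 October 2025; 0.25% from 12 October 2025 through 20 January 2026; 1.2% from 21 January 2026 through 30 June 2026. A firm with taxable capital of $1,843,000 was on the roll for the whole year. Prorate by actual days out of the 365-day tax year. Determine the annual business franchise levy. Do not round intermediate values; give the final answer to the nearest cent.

1 July – 1 October 2025: 93 days at 1.6% → $1,843,000 × 1.6% × 93/365 = $7,513.3808
2 October – 11 October 2025: 10 days at 0.55% → $1,843,000 × 0.55% × 10/365 = $277.7123
12 October 2025 – 20 January 2026: 101 days at 0.25% → $1,843,000 × 0.25% × 101/365 = $1,274.9521
21 January – 30 June 2026: 161 days at 1.2% → $1,843,000 × 1.2% × 161/365 = $9,755.2767
Total = $18,821.3219

$18,821.32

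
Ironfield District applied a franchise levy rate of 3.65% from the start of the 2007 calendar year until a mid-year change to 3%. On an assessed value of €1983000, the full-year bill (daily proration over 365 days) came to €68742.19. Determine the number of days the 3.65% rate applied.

262 days

Let d = days at the first rate; then 365 − d days at the second rate.
€1983000 × [3.65%·d + 3%·(365−d)] / 365 = €68742.19
Solving gives d = 262, so the new rate took effect on 20 September 2007.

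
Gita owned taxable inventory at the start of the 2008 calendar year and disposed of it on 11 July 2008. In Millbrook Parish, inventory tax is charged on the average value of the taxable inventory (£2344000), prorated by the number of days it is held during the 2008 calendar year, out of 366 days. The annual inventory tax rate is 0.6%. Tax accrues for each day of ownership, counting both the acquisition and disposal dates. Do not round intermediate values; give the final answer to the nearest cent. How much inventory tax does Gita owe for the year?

£7416.26

Days held (1 January – 11 July 2008): 193 out of 366
Tax = £2344000 × 0.6% × 193/366 = £7416.2623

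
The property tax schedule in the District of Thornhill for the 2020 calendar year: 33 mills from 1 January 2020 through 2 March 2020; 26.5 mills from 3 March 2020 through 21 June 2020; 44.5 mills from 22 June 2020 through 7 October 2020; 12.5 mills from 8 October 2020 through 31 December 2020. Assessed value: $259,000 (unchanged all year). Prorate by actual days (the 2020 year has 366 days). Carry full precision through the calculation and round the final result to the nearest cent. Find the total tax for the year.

$7,682.25

1 January – 2 March 2020: 62 days at 33 mills → $259,000 × 3.3% × 62/366 = $1,447.8525
3 March – 21 June 2020: 111 days at 26.5 mills → $259,000 × 2.65% × 111/366 = $2,081.5533
22 June – 7 October 2020: 108 days at 44.5 mills → $259,000 × 4.45% × 108/366 = $3,400.9672
8 October – 31 December 2020: 85 days at 12.5 mills → $259,000 × 1.25% × 85/366 = $751.8784
Total = $7,682.2514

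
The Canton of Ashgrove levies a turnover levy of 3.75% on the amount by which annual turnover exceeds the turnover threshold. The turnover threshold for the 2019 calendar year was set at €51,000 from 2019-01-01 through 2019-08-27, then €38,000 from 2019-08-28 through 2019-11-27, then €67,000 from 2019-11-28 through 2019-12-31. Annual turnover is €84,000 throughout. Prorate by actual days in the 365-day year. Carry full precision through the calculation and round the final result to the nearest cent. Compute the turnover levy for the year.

€1,304.49

2019-01-01 to 2019-08-27: 239 days, exemption €51,000 → (€84,000 − €51,000) × 3.75% × 239/365 = €810.3082
2019-08-28 to 2019-11-27: 92 days, exemption €38,000 → (€84,000 − €38,000) × 3.75% × 92/365 = €434.7945
2019-11-28 to 2019-12-31: 34 days, exemption €67,000 → (€84,000 − €67,000) × 3.75% × 34/365 = €59.3836
Total = €1,304.4863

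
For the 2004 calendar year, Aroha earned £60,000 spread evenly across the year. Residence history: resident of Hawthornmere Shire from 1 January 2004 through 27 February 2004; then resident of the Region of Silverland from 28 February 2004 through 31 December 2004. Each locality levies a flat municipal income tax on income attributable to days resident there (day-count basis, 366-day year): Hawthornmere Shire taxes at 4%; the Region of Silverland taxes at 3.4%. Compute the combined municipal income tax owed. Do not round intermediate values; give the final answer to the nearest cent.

Hawthornmere Shire, 1 January – 27 February 2004: 58 days → £60,000 × 4% × 58/366 = £380.3279
The Region of Silverland, 28 February – 31 December 2004: 308 days → £60,000 × 3.4% × 308/366 = £1,716.7213
Total = £2,097.0492

£2,097.05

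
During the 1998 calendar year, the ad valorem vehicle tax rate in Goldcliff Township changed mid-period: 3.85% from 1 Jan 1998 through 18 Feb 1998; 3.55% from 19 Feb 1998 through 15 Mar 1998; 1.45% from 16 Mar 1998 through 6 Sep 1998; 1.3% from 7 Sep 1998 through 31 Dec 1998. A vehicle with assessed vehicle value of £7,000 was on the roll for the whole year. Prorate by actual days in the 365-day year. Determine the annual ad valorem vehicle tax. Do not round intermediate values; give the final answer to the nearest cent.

£130.78

1 Jan – 18 Feb 1998: 49 days at 3.85% → £7,000 × 3.85% × 49/365 = £36.1795
19 Feb – 15 Mar 1998: 25 days at 3.55% → £7,000 × 3.55% × 25/365 = £17.0205
16 Mar – 6 Sep 1998: 175 days at 1.45% → £7,000 × 1.45% × 175/365 = £48.6644
7 Sep – 31 Dec 1998: 116 days at 1.3% → £7,000 × 1.3% × 116/365 = £28.9205
Total = £130.7849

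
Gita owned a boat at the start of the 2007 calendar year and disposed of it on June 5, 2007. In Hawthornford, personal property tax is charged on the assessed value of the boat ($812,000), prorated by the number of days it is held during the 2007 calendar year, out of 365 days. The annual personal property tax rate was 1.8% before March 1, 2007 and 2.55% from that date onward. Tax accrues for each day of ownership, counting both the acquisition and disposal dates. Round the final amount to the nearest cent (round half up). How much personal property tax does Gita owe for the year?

January 1 – February 28, 2007: 59 days at 1.8% → $812,000 × 1.8% × 59/365 = $2,362.5863
March 1 – June 5, 2007: 97 days at 2.55% → $812,000 × 2.55% × 97/365 = $5,502.6904
Total = $7,865.2767

$7,865.28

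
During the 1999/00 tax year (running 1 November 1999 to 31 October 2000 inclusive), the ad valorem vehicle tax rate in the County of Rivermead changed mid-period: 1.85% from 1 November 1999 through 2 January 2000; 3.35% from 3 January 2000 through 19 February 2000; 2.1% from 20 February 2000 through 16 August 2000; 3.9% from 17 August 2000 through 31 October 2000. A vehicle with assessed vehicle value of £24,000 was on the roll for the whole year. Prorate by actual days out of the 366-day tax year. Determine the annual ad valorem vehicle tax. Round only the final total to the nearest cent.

1 November 1999 – 2 January 2000: 63 days at 1.85% → £24,000 × 1.85% × 63/366 = £76.4262
3 January – 19 February 2000: 48 days at 3.35% → £24,000 × 3.35% × 48/366 = £105.4426
20 February – 16 August 2000: 179 days at 2.1% → £24,000 × 2.1% × 179/366 = £246.4918
17 August – 31 October 2000: 76 days at 3.9% → £24,000 × 3.9% × 76/366 = £194.3607
Total = £622.7213

£622.72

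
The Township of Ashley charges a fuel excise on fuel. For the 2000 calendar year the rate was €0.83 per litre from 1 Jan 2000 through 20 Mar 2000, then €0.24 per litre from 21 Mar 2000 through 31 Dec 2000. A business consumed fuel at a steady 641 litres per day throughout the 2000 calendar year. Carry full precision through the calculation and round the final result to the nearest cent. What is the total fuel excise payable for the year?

€86560.64

1 Jan – 20 Mar 2000: 80 days × 641 litres/day = 51,280 litres at €0.83/litre → €42562.40
21 Mar – 31 Dec 2000: 286 days × 641 litres/day = 183,326 litres at €0.24/litre → €43998.24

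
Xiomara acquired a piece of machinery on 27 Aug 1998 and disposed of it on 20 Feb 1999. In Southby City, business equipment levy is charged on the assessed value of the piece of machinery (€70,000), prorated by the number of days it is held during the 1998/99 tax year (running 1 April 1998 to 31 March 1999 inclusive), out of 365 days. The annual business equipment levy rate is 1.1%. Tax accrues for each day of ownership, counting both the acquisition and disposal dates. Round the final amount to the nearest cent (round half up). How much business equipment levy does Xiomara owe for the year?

€375.51

Days held (27 Aug 1998 – 20 Feb 1999): 178 out of 365
Tax = €70,000 × 1.1% × 178/365 = €375.5068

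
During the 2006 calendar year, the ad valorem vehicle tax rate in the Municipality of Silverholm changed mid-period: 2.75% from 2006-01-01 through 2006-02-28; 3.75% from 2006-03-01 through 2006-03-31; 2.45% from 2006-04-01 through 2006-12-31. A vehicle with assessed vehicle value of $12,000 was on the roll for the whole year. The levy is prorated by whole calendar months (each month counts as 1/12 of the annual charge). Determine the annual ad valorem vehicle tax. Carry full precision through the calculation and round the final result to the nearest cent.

2006-01-01 to 2006-02-28: 2 months at 2.75% → $12,000 × 2.75% × 2/12 = $55.0000
2006-03-01 to 2006-03-31: 1 month at 3.75% → $12,000 × 3.75% × 1/12 = $37.5000
2006-04-01 to 2006-12-31: 9 months at 2.45% → $12,000 × 2.45% × 9/12 = $220.5000
Total = $313.0000

$313.00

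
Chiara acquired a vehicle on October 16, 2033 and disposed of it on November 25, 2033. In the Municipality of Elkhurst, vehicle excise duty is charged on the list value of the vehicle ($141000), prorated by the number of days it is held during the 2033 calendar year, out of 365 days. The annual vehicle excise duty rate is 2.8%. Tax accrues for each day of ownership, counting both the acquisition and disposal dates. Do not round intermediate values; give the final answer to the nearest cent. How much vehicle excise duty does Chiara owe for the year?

Days held (October 16 – November 25, 2033): 41 out of 365
Tax = $141000 × 2.8% × 41/365 = $443.4740

$443.47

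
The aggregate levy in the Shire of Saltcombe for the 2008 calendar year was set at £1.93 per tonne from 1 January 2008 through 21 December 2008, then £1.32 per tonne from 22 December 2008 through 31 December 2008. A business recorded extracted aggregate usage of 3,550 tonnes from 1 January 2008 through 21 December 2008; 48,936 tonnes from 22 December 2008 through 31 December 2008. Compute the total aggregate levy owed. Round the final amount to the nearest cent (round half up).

1 January – 21 December 2008: 3,550 tonnes at £1.93/tonne → £6,851.50
22 December – 31 December 2008: 48,936 tonnes at £1.32/tonne → £64,595.52

£71,447.02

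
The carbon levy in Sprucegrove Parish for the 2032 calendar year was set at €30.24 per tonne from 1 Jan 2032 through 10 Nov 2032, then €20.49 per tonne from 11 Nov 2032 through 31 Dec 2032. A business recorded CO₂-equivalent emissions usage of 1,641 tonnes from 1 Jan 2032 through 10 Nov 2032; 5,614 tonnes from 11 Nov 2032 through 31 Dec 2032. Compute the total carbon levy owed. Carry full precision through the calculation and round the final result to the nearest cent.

€164654.70

1 Jan – 10 Nov 2032: 1,641 tonnes at €30.24/tonne → €49623.84
11 Nov – 31 Dec 2032: 5,614 tonnes at €20.49/tonne → €115030.86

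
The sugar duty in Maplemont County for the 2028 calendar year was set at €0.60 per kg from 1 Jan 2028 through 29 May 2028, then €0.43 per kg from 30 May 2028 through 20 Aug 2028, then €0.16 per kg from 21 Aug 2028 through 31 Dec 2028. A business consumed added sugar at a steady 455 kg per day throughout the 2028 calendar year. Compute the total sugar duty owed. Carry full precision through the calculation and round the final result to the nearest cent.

€66871.35

1 Jan – 29 May 2028: 150 days × 455 kg/day = 68,250 kg at €0.60/kg → €40950.00
30 May – 20 Aug 2028: 83 days × 455 kg/day = 37,765 kg at €0.43/kg → €16238.95
21 Aug – 31 Dec 2028: 133 days × 455 kg/day = 60,515 kg at €0.16/kg → €9682.40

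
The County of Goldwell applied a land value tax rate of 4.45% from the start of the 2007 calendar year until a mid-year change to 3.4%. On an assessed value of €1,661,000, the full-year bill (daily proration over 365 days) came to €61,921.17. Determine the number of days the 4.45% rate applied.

114 days

Let d = days at the first rate; then 365 − d days at the second rate.
€1,661,000 × [4.45%·d + 3.4%·(365−d)] / 365 = €61,921.17
Solving gives d = 114, so the new rate took effect on April 25, 2007.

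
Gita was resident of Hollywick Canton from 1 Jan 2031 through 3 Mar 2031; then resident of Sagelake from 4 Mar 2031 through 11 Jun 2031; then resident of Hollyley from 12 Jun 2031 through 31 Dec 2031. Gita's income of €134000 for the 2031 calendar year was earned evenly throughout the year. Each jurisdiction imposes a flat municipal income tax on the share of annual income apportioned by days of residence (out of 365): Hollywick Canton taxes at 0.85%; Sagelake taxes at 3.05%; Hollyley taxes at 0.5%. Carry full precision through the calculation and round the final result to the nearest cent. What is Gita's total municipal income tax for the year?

€1685.83

Hollywick Canton, 1 Jan – 3 Mar 2031: 62 days → €134000 × 0.85% × 62/365 = €193.4740
Sagelake, 4 Mar – 11 Jun 2031: 100 days → €134000 × 3.05% × 100/365 = €1119.7260
Hollyley, 12 Jun – 31 Dec 2031: 203 days → €134000 × 0.5% × 203/365 = €372.6301
Total = €1685.8301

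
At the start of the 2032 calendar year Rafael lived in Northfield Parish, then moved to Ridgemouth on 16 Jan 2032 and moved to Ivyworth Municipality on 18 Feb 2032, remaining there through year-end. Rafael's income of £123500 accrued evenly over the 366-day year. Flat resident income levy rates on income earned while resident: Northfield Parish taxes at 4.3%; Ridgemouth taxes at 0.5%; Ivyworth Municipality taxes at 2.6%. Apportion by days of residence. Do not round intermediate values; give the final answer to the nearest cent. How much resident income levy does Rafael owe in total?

Northfield Parish, 1 Jan – 15 Jan 2032: 15 days → £123500 × 4.3% × 15/366 = £217.6434
Ridgemouth, 16 Jan – 17 Feb 2032: 33 days → £123500 × 0.5% × 33/366 = £55.6762
Ivyworth Municipality, 18 Feb – 31 Dec 2032: 318 days → £123500 × 2.6% × 318/366 = £2789.8852
Total = £3063.2049

£3063.20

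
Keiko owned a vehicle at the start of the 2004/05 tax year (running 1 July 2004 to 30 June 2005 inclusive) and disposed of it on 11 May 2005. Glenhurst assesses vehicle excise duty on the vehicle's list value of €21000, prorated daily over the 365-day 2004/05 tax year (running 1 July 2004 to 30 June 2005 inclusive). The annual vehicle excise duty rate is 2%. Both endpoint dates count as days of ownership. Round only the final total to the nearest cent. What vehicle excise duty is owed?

Days held (1 Jul 2004 – 11 May 2005): 315 out of 365
Tax = €21000 × 2% × 315/365 = €362.4658

€362.47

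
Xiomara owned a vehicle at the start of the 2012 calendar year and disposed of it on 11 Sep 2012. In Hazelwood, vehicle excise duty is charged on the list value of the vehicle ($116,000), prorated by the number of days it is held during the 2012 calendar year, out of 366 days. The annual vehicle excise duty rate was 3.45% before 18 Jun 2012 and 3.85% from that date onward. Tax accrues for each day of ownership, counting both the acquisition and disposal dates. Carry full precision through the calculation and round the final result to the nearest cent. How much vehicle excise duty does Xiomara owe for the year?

$2,897.31

1 Jan – 17 Jun 2012: 169 days at 3.45% → $116,000 × 3.45% × 169/366 = $1,847.9180
18 Jun – 11 Sep 2012: 86 days at 3.85% → $116,000 × 3.85% × 86/366 = $1,049.3880
Total = $2,897.3060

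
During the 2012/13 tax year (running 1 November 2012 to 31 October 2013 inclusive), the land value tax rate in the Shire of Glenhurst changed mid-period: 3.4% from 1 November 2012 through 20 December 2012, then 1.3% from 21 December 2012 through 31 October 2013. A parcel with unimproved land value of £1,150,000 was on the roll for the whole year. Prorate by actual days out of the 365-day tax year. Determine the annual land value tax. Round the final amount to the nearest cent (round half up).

£18,258.22

1 November – 20 December 2012: 50 days at 3.4% → £1,150,000 × 3.4% × 50/365 = £5,356.1644
21 December 2012 – 31 October 2013: 315 days at 1.3% → £1,150,000 × 1.3% × 315/365 = £12,902.0548
Total = £18,258.2192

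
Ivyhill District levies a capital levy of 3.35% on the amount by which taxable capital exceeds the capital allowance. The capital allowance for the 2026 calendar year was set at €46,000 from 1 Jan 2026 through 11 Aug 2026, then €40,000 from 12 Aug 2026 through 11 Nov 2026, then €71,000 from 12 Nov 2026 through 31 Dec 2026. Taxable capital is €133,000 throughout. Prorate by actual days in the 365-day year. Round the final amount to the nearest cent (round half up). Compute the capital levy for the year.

1 Jan – 11 Aug 2026: 223 days, exemption €46,000 → (€133,000 − €46,000) × 3.35% × 223/365 = €1,780.6397
12 Aug – 11 Nov 2026: 92 days, exemption €40,000 → (€133,000 − €40,000) × 3.35% × 92/365 = €785.2767
12 Nov – 31 Dec 2026: 50 days, exemption €71,000 → (€133,000 − €71,000) × 3.35% × 50/365 = €284.5205
Total = €2,850.4370

€2,850.44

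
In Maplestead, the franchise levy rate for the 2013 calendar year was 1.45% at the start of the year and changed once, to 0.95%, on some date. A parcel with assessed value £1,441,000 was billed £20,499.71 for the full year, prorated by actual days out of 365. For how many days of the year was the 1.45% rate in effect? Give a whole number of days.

345 days

Let d = days at the first rate; then 365 − d days at the second rate.
£1,441,000 × [1.45%·d + 0.95%·(365−d)] / 365 = £20,499.71
Solving gives d = 345, so the new rate took effect on 12 December 2013.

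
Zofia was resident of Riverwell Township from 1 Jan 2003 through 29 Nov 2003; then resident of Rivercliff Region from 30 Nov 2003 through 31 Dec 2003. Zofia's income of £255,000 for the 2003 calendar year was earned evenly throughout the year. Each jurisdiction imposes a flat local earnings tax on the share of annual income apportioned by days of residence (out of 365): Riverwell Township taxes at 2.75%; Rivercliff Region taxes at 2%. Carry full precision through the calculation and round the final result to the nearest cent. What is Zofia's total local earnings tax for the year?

£6,844.83

Riverwell Township, 1 Jan – 29 Nov 2003: 333 days → £255,000 × 2.75% × 333/365 = £6,397.7055
Rivercliff Region, 30 Nov – 31 Dec 2003: 32 days → £255,000 × 2% × 32/365 = £447.1233
Total = £6,844.8288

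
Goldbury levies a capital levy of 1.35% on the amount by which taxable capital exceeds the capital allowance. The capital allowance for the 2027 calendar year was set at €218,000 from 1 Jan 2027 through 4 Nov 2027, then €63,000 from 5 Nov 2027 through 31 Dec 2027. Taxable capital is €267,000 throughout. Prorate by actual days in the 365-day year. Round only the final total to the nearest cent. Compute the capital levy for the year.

1 Jan – 4 Nov 2027: 308 days, exemption €218,000 → (€267,000 − €218,000) × 1.35% × 308/365 = €558.1973
5 Nov – 31 Dec 2027: 57 days, exemption €63,000 → (€267,000 − €63,000) × 1.35% × 57/365 = €430.0767
Total = €988.2740

€988.27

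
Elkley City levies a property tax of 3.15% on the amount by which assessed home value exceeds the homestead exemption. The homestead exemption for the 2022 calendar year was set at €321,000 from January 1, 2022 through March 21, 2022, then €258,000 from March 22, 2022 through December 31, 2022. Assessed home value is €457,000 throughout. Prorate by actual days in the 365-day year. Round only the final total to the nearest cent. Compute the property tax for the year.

€5,833.54

January 1 – March 21, 2022: 80 days, exemption €321,000 → (€457,000 − €321,000) × 3.15% × 80/365 = €938.9589
March 22 – December 31, 2022: 285 days, exemption €258,000 → (€457,000 − €258,000) × 3.15% × 285/365 = €4,894.5822
Total = €5,833.5411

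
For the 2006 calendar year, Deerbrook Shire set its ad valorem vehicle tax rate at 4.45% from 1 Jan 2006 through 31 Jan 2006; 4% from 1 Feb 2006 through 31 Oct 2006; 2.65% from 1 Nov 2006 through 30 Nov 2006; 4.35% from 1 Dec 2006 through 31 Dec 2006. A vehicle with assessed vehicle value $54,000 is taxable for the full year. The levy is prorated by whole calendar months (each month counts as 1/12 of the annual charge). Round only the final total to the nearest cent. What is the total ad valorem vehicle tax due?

$2,135.25

1 Jan – 31 Jan 2006: 1 month at 4.45% → $54,000 × 4.45% × 1/12 = $200.2500
1 Feb – 31 Oct 2006: 9 months at 4% → $54,000 × 4% × 9/12 = $1,620.0000
1 Nov – 30 Nov 2006: 1 month at 2.65% → $54,000 × 2.65% × 1/12 = $119.2500
1 Dec – 31 Dec 2006: 1 month at 4.35% → $54,000 × 4.35% × 1/12 = $195.7500
Total = $2,135.2500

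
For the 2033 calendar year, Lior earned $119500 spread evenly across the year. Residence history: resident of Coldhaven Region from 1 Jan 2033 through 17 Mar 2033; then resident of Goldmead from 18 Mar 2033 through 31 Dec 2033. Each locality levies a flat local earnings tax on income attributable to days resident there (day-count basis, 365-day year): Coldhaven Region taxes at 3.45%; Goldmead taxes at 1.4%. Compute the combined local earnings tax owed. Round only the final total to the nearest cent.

$2183.08

Coldhaven Region, 1 Jan – 17 Mar 2033: 76 days → $119500 × 3.45% × 76/365 = $858.4356
Goldmead, 18 Mar – 31 Dec 2033: 289 days → $119500 × 1.4% × 289/365 = $1324.6493
Total = $2183.0849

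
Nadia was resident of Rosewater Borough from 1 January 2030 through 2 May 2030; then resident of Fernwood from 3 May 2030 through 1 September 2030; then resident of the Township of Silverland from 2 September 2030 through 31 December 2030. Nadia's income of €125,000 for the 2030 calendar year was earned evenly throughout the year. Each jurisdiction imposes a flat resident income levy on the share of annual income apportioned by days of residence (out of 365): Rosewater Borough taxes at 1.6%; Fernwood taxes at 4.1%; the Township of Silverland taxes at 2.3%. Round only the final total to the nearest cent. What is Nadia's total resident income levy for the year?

Rosewater Borough, 1 January – 2 May 2030: 122 days → €125,000 × 1.6% × 122/365 = €668.4932
Fernwood, 3 May – 1 September 2030: 122 days → €125,000 × 4.1% × 122/365 = €1,713.0137
The Township of Silverland, 2 September – 31 December 2030: 121 days → €125,000 × 2.3% × 121/365 = €953.0822
Total = €3,334.5890

€3,334.59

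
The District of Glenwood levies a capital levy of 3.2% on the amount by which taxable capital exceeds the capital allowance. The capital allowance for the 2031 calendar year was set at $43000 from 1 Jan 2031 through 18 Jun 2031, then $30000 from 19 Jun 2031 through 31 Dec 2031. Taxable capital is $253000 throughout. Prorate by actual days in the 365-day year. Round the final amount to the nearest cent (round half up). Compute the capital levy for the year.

1 Jan – 18 Jun 2031: 169 days, exemption $43000 → ($253000 − $43000) × 3.2% × 169/365 = $3111.4521
19 Jun – 31 Dec 2031: 196 days, exemption $30000 → ($253000 − $30000) × 3.2% × 196/365 = $3831.9342
Total = $6943.3863

$6943.39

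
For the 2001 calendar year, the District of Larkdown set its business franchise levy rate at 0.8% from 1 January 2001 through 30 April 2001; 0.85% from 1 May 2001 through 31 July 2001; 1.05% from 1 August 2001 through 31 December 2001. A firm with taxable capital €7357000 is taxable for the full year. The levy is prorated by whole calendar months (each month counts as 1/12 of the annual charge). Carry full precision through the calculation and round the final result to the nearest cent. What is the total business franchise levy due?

1 January – 30 April 2001: 4 months at 0.8% → €7357000 × 0.8% × 4/12 = €19618.6667
1 May – 31 July 2001: 3 months at 0.85% → €7357000 × 0.85% × 3/12 = €15633.6250
1 August – 31 December 2001: 5 months at 1.05% → €7357000 × 1.05% × 5/12 = €32186.8750
Total = €67439.1667

€67439.17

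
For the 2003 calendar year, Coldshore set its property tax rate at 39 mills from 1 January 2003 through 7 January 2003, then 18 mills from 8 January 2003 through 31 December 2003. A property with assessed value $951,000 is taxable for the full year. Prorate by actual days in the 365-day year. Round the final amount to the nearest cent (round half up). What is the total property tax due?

$17,501.01

1 January – 7 January 2003: 7 days at 39 mills → $951,000 × 3.9% × 7/365 = $711.2959
8 January – 31 December 2003: 358 days at 18 mills → $951,000 × 1.8% × 358/365 = $16,789.7096
Total = $17,501.0055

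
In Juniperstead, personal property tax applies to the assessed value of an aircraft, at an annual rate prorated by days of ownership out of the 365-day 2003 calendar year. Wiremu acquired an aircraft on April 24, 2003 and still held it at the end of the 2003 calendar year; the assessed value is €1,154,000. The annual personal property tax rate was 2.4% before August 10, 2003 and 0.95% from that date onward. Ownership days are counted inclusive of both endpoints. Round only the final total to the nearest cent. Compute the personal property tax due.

April 24 – August 9, 2003: 108 days at 2.4% → €1,154,000 × 2.4% × 108/365 = €8,194.9808
August 10 – December 31, 2003: 144 days at 0.95% → €1,154,000 × 0.95% × 144/365 = €4,325.1288
Total = €12,520.1096

€12,520.11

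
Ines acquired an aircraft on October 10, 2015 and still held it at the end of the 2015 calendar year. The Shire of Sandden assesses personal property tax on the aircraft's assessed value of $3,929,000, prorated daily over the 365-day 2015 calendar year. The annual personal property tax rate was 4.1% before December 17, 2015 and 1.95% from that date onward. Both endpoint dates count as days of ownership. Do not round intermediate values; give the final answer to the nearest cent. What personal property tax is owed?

$33,159.68

October 10 – December 16, 2015: 68 days at 4.1% → $3,929,000 × 4.1% × 68/365 = $30,011.1014
December 17 – December 31, 2015: 15 days at 1.95% → $3,929,000 × 1.95% × 15/365 = $3,148.5822
Total = $33,159.6836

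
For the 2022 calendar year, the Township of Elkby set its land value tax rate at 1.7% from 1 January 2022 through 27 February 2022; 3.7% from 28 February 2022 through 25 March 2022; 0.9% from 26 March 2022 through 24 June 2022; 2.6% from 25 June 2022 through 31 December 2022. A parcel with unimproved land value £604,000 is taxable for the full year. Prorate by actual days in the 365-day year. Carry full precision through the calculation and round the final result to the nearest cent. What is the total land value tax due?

£12,753.50

1 January – 27 February 2022: 58 days at 1.7% → £604,000 × 1.7% × 58/365 = £1,631.6274
28 February – 25 March 2022: 26 days at 3.7% → £604,000 × 3.7% × 26/365 = £1,591.9123
26 March – 24 June 2022: 91 days at 0.9% → £604,000 × 0.9% × 91/365 = £1,355.2767
25 June – 31 December 2022: 190 days at 2.6% → £604,000 × 2.6% × 190/365 = £8,174.6849
Total = £12,753.5014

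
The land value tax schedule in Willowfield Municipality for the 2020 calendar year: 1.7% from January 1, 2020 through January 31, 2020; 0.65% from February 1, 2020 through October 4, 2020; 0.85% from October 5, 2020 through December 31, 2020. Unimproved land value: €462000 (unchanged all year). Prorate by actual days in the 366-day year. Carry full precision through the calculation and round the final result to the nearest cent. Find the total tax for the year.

€3636.04

January 1 – January 31, 2020: 31 days at 1.7% → €462000 × 1.7% × 31/366 = €665.2295
February 1 – October 4, 2020: 247 days at 0.65% → €462000 × 0.65% × 247/366 = €2026.6148
October 5 – December 31, 2020: 88 days at 0.85% → €462000 × 0.85% × 88/366 = €944.1967
Total = €3636.0410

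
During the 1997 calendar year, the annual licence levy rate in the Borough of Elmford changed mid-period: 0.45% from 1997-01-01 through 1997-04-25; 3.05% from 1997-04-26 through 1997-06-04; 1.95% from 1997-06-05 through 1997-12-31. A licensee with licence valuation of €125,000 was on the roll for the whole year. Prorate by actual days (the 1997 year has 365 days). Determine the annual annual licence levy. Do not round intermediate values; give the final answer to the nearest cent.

1997-01-01 to 1997-04-25: 115 days at 0.45% → €125,000 × 0.45% × 115/365 = €177.2260
1997-04-26 to 1997-06-04: 40 days at 3.05% → €125,000 × 3.05% × 40/365 = €417.8082
1997-06-05 to 1997-12-31: 210 days at 1.95% → €125,000 × 1.95% × 210/365 = €1,402.3973
Total = €1,997.4315

€1,997.43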